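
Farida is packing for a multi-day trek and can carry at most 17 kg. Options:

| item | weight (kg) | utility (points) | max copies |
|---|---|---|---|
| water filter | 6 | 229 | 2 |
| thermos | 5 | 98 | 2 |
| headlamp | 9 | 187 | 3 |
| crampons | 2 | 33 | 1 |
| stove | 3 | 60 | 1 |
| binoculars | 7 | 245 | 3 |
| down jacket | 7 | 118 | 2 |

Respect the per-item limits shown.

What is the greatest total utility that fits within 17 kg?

556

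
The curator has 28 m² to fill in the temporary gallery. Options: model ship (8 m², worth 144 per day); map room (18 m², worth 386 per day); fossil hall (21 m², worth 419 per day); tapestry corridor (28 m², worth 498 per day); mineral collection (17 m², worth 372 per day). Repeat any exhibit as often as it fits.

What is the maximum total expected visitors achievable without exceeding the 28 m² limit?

530

Greedy by ratio would take model ship + mineral collection: 25 m² used, total 516.
Replace mineral collection with map room: the trade gains 14 net, giving 530 at 26 m².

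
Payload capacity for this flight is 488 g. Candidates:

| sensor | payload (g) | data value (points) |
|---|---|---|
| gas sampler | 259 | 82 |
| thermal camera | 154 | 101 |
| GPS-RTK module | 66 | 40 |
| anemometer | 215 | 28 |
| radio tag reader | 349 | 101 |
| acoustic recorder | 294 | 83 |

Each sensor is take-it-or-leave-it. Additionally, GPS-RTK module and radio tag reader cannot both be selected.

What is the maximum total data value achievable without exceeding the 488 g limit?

By data value per g: thermal camera 0.66, GPS-RTK module 0.61, gas sampler 0.32 lead.
The ratio ordering already packs tightly: gas sampler + thermal camera + GPS-RTK module, 479 g, 223.
The closest alternative, thermal camera + acoustic recorder, reaches only 184.

223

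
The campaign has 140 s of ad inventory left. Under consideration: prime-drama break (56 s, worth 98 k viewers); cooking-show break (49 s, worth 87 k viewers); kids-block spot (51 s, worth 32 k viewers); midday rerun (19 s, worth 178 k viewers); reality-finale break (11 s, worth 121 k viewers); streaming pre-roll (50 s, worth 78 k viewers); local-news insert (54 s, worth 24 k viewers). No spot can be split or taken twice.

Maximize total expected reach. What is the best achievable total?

484

The ratio ordering already packs tightly: prime-drama break + cooking-show break + midday rerun + reality-finale break, 135 s, 484.
Runner-up prime-drama break + midday rerun + reality-finale break + streaming pre-roll tops out at 475.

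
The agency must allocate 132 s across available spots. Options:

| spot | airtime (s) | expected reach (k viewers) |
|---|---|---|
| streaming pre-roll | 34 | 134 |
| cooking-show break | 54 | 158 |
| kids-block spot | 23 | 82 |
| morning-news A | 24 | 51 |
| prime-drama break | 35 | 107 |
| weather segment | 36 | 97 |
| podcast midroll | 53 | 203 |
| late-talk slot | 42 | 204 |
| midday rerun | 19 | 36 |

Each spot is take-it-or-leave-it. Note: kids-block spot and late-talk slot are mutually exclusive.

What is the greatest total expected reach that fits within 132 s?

Best packing: streaming pre-roll + podcast midroll + late-talk slot — 129 s, 541 total.

541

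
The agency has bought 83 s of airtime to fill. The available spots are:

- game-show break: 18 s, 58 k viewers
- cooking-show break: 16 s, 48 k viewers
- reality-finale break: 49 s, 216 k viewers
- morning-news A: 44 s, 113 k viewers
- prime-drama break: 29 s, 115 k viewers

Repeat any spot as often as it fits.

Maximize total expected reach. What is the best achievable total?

331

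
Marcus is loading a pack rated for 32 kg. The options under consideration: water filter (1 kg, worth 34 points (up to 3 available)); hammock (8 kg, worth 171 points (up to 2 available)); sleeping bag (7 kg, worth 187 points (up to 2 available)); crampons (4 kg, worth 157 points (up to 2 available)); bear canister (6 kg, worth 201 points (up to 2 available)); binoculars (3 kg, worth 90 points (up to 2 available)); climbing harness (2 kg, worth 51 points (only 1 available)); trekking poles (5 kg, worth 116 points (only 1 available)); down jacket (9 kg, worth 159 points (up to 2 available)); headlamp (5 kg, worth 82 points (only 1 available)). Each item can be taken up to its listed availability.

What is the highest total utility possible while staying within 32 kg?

1061

Filling by ratio: 3×water filter + 2×crampons + 2×bear canister + 2×binoculars + climbing harness for 1049, with 1 kg left unused.
The 6 kg tied up in water filter and binoculars and climbing harness is better spent on sleeping bag — total rises to 1061 (32 kg).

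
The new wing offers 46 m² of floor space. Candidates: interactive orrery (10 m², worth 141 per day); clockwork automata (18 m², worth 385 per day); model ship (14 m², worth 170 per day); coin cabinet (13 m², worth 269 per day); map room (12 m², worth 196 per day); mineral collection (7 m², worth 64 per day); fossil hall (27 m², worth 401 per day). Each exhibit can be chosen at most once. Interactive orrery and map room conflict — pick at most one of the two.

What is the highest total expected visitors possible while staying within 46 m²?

850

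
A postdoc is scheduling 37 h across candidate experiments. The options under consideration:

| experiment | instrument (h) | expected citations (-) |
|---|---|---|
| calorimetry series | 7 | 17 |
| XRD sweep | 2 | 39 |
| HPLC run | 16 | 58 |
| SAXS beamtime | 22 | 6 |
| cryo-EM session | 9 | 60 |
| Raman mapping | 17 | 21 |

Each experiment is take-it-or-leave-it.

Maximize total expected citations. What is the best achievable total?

174

Taking calorimetry series + XRD sweep + HPLC run + cryo-EM session: 34 h used, 174 in expected citations.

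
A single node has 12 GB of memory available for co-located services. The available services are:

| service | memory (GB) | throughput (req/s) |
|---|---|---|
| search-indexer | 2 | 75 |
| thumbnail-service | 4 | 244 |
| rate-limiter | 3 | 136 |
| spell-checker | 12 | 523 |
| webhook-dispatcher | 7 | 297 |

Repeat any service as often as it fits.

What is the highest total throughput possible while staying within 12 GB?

732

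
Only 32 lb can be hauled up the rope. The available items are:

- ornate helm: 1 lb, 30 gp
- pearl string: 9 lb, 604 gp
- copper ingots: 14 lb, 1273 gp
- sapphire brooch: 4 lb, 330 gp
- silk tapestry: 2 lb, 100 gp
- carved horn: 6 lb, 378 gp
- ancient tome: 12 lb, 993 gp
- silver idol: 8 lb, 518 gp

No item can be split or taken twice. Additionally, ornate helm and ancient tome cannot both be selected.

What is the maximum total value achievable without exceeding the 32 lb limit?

Copper ingots + sapphire brooch + silk tapestry + ancient tome uses 32 of the 32 lb and totals 2696.
Runner-up copper ingots + carved horn + ancient tome tops out at 2644.

2696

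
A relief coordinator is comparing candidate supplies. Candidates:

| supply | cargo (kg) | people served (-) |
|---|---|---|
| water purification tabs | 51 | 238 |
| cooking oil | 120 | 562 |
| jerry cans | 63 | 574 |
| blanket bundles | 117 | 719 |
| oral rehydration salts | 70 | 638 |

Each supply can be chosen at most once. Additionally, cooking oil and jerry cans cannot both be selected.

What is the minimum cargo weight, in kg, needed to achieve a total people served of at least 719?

114

Look for the lowest-cargo combination reaching 719.
water purification tabs + jerry cans: 812 people served at 114 kg.
Any bundle with less than 114 kg falls short of 719.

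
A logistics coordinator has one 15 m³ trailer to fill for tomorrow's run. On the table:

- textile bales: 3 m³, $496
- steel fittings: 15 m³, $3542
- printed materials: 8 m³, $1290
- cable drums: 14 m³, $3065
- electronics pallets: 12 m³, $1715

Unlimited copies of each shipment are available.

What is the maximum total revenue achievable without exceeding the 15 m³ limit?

3542

The ratio ordering already packs tightly: steel fittings, 15 m³, 3542.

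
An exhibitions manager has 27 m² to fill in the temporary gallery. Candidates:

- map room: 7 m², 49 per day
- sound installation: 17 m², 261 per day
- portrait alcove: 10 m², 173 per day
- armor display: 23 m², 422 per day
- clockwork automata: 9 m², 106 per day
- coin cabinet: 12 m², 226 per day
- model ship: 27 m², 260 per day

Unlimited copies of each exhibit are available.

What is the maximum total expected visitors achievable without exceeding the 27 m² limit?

452

By expected visitors per m²: coin cabinet 18.83, armor display 18.35, portrait alcove 17.30, sound installation 15.35 lead.
The ratio ordering already packs tightly: 2×coin cabinet, 24 m², 452.
That's the maximum — no swap from here does better than 452.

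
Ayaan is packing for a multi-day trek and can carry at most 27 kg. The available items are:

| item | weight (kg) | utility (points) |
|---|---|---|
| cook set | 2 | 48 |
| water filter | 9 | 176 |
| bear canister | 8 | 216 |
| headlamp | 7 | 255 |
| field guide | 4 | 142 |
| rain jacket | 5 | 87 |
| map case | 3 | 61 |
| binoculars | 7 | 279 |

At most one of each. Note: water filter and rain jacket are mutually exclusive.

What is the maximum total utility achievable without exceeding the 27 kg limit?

892

Bear canister + headlamp + field guide + binoculars uses 26 of the 27 kg and totals 892.
The spare 1 kg is too small for any remaining item, and no feasible exchange beats 892.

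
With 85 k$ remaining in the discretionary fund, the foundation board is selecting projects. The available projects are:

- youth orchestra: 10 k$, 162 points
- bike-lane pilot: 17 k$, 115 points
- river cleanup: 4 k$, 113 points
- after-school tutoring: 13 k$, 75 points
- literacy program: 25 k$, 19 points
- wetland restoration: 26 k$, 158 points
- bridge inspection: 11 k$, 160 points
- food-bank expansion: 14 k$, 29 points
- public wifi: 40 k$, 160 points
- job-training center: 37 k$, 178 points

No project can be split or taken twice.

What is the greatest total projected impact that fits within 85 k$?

By projected impact per k$: river cleanup 28.25, youth orchestra 16.20, bridge inspection 14.55 lead.
Best packing: youth orchestra + bike-lane pilot + river cleanup + after-school tutoring + wetland restoration + bridge inspection — 81 k$, 783 total.

783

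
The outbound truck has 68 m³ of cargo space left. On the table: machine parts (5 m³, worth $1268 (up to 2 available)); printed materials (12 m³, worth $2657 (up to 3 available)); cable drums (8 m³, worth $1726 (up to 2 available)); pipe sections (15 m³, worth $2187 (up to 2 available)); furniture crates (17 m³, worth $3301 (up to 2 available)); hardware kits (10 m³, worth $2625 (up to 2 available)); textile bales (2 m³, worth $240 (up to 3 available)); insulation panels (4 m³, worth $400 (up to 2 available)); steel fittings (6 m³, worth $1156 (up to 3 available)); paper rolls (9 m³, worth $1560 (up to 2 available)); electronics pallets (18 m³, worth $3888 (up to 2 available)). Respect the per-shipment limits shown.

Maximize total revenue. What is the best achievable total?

Taking the top-ratio shipments first gives 2×machine parts + 3×printed materials + 2×hardware kits + textile bales for 15997 (68 m³).
The 26 m³ tied up in 2×printed materials and textile bales is better spent on cable drums + electronics pallets — total rises to 16057 (68 m³).
No other feasible combination exceeds 16057.

16057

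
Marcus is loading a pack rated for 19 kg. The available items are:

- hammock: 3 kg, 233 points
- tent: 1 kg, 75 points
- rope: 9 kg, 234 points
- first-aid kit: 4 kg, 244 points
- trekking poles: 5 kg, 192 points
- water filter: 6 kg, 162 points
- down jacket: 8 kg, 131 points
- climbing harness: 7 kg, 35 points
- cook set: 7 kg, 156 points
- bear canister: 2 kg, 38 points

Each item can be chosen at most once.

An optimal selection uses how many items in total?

The maximum utility within 19 kg is 906.
For example hammock + tent + first-aid kit + trekking poles + water filter achieves it, using 19 kg.
Any selection reaching 906 contains exactly 5 items.

5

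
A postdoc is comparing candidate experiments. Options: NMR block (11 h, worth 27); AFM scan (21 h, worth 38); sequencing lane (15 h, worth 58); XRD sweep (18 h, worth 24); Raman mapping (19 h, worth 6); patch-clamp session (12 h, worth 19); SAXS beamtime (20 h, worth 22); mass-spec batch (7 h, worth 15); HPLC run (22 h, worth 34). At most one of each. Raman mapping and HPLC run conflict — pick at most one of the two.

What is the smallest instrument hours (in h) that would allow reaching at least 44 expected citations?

15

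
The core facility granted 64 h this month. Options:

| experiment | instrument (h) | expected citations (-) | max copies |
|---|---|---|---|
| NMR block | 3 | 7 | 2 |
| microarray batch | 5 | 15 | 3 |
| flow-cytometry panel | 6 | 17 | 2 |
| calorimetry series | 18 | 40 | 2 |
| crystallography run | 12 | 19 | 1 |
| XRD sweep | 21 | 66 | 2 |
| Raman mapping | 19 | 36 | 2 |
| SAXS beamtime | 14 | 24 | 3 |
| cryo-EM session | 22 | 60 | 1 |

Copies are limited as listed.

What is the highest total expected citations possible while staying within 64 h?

Filling by ratio: 3×microarray batch + flow-cytometry panel + 2×XRD sweep for 194, with 1 h left unused.
Replace microarray batch with flow-cytometry panel: the trade gains 2 net, giving 196 at 64 h.
Every other selection either busts 64 h or exceeds an availability limit or fails to beat 196.

196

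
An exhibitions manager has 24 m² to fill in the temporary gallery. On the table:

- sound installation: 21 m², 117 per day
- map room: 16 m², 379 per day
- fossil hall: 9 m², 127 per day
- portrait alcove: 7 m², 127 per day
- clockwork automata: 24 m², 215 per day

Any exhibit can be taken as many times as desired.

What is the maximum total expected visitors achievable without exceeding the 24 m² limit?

Map room + portrait alcove uses 23 of the 24 m² and totals 506.

506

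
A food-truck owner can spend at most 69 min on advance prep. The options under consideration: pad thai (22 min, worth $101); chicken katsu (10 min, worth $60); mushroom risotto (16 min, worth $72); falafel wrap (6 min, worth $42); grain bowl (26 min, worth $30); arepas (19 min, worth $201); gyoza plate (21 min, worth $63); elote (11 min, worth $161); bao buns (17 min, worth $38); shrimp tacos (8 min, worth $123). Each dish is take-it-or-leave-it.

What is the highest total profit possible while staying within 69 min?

Greedy by ratio would take chicken katsu + falafel wrap + arepas + elote + shrimp tacos: 54 min used, total 587.
Dropping chicken katsu frees 10 min; slotting in pad thai (22 min) lifts the total to 628 at 66 min.

628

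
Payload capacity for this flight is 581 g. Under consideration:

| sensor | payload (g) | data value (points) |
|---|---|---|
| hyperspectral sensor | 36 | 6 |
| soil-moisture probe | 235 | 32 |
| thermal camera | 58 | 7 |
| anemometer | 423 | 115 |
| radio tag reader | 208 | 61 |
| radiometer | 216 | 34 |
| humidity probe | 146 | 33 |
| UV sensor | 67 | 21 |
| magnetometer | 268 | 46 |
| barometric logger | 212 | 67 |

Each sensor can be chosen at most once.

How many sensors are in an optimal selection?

Best achievable data value is 162.
One optimal bundle: hyperspectral sensor + thermal camera + radio tag reader + UV sensor + barometric logger (581 g).
Any selection reaching 162 contains exactly 5 sensors.

5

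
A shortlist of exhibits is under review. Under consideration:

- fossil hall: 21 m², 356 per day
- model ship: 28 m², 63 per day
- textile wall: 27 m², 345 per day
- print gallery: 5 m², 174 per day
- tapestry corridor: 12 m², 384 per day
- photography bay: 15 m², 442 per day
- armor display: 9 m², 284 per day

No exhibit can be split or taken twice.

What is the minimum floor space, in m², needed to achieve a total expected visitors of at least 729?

26

Need the lightest bundle worth ≥ 729.
print gallery + tapestry corridor + armor display reaches 842 using 26 m².
Below 26 m² the best achievable stays under 729.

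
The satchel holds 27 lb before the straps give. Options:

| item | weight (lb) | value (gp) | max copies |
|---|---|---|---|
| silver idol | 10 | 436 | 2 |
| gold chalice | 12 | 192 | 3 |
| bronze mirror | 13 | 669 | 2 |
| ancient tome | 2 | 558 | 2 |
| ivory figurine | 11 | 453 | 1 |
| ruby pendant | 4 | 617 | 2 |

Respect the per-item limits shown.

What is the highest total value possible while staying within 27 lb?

3019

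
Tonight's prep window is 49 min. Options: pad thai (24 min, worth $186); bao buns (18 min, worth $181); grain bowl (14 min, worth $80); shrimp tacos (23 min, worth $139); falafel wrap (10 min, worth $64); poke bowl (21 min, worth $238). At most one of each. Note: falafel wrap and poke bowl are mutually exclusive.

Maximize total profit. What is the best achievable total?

424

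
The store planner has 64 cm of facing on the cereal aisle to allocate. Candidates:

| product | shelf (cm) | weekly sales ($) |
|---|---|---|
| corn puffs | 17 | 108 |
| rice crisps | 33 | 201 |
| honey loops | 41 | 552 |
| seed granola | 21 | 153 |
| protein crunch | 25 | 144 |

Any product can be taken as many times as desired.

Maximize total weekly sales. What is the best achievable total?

By weekly sales per cm: honey loops 13.46, seed granola 7.29, corn puffs 6.35 lead.
Taking honey loops + seed granola: 62 cm used, 705 in weekly sales.
That's the maximum — no swap from here does better than 705.

705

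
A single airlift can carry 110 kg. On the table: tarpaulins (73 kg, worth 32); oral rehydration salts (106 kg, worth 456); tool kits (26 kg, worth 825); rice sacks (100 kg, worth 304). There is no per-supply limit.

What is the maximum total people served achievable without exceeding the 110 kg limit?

3300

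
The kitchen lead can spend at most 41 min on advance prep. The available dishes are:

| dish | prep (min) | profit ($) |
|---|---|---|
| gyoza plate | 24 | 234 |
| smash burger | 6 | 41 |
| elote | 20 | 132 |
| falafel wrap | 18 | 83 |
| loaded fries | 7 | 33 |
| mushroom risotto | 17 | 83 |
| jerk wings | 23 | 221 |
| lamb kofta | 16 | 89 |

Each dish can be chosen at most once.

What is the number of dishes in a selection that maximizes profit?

The maximum profit within 41 min is 323.
One optimal bundle: gyoza plate + lamb kofta (40 min).
Any selection reaching 323 contains exactly 2 dishes.

2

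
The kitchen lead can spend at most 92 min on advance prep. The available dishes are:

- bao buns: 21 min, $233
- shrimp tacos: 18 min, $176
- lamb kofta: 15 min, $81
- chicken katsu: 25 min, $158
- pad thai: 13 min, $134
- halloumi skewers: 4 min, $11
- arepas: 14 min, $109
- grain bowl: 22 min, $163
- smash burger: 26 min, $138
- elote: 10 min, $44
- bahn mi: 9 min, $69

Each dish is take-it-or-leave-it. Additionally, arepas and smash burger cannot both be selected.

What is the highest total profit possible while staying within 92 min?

826

Density check — bao buns 11.10, pad thai 10.31, shrimp tacos 9.78, arepas 7.79 are the best per min.
Taking the top-ratio dishes first gives bao buns + shrimp tacos + lamb kofta + pad thai + arepas + bahn mi for 802 (90 min).
Replace lamb kofta and bahn mi with halloumi skewers + grain bowl: the trade gains 24 net, giving 826 at 92 min.
Next best is bao buns + shrimp tacos + pad thai + arepas + grain bowl at 815 (88 min) — short by 11.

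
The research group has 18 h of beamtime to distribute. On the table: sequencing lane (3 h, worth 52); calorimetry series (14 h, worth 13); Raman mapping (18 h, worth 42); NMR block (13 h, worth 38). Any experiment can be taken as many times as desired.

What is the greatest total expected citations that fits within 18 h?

Taking 6×sequencing lane: 18 h used, 312 in expected citations.
That's the maximum — no swap from here does better than 312.

312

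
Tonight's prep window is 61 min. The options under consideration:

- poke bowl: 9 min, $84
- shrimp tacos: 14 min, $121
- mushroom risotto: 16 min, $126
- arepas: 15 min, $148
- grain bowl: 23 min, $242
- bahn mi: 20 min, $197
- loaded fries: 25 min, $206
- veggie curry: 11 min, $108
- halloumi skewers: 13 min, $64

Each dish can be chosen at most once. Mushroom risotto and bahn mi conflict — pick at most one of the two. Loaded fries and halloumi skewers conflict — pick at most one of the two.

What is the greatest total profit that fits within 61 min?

595

By profit per min: grain bowl 10.52, arepas 9.87, bahn mi 9.85 lead.
A density-first pass picks arepas + grain bowl + bahn mi — 587 at 58 min.
Replace bahn mi with poke bowl + shrimp tacos: the trade gains 8 net, giving 595 at 61 min.
The closest alternative, arepas + grain bowl + bahn mi, reaches only 587.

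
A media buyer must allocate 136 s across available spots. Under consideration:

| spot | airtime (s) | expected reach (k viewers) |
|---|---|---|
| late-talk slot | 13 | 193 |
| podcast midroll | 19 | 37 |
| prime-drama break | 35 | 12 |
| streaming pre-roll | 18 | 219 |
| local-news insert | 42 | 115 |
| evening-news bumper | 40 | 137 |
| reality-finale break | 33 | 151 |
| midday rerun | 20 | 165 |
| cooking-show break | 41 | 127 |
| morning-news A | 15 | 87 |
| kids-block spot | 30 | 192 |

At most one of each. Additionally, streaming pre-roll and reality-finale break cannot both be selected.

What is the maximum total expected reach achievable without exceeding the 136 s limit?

993

Ranking by ratio (expected reach/s): late-talk slot 14.85, streaming pre-roll 12.17, midday rerun 8.25.
Late-talk slot + streaming pre-roll + evening-news bumper + midday rerun + morning-news A + kids-block spot uses 136 of the 136 s and totals 993.
Every other selection either busts 136 s or breaks a pairing rule or fails to beat 993.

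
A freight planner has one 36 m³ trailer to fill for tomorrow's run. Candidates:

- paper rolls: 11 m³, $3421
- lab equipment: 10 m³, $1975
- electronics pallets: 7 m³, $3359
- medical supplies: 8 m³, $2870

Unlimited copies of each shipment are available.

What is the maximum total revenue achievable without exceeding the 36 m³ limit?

Taking 5×electronics pallets: 35 m³ used, 16795 in revenue.
Nothing else within 36 m³ beats 16795.

16795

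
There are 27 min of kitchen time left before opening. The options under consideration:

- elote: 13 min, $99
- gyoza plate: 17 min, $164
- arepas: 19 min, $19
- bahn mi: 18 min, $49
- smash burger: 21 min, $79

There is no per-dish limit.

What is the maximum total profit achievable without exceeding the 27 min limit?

A density-first pass picks gyoza plate — 164 at 17 min.
Replace gyoza plate with 2×elote: the trade gains 34 net, giving 198 at 26 min.
The spare 1 min is too small for any remaining dish, and no exchange beats 198.

198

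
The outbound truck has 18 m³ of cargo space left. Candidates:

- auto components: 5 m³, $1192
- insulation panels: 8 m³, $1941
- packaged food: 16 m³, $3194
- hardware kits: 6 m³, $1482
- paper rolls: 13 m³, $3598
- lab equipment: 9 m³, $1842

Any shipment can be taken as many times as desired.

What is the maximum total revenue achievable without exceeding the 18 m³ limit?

Density check — paper rolls 276.77, hardware kits 247.00, insulation panels 242.62 are the best per m³.
Auto components + paper rolls uses 18 of the 18 m³ and totals 4790.
That's the maximum — no swap from here does better than 4790.

4790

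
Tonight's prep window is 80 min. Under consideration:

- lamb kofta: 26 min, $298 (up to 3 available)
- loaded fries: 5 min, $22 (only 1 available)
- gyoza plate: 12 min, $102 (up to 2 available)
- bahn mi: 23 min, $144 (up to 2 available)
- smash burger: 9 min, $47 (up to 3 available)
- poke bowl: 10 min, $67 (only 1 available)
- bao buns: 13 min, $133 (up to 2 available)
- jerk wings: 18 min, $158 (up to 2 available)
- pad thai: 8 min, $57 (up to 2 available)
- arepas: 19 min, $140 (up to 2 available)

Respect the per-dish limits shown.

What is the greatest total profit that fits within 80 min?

Density check — lamb kofta 11.46, bao buns 10.23, jerk wings 8.78 are the best per min.
Best packing: 3×lamb kofta — 78 min, 894 total.
Nothing else within 80 min beats 894.

894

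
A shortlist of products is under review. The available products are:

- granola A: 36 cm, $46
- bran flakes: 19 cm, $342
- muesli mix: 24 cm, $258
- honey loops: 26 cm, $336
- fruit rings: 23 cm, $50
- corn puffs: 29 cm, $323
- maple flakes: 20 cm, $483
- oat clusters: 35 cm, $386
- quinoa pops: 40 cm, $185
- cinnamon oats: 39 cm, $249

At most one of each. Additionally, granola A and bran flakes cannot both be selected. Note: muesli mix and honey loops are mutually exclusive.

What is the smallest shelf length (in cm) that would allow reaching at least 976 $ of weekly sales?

63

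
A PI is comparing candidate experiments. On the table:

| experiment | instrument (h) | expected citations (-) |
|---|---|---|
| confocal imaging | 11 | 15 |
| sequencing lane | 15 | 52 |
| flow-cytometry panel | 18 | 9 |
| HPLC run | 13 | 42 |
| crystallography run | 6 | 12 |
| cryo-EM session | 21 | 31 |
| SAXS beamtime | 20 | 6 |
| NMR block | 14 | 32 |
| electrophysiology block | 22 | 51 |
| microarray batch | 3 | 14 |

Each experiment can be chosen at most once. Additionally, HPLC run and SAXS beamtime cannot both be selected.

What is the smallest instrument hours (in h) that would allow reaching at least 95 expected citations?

Need the lightest bundle worth ≥ 95.
sequencing lane + HPLC run + microarray batch reaches 108 using 31 h.
Any bundle with less than 31 h falls short of 95.

31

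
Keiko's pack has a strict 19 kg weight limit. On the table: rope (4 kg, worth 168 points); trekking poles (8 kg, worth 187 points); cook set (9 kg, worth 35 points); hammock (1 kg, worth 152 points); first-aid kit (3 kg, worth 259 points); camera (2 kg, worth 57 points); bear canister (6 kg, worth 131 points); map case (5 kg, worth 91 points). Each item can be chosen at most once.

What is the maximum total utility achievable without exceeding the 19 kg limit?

823

The ratio ordering already packs tightly: rope + trekking poles + hammock + first-aid kit + camera, 18 kg, 823.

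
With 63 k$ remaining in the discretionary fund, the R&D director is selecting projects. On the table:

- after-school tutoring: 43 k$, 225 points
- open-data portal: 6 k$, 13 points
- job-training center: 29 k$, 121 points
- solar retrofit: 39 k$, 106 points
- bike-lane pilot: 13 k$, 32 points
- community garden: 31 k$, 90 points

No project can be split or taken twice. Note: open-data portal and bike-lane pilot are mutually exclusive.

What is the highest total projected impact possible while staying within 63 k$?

Ranking by ratio (projected impact/k$): after-school tutoring 5.23, job-training center 4.17, community garden 2.90, solar retrofit 2.72.
After-school tutoring + bike-lane pilot uses 56 of the 63 k$ and totals 257.
Runner-up after-school tutoring + open-data portal tops out at 238.

257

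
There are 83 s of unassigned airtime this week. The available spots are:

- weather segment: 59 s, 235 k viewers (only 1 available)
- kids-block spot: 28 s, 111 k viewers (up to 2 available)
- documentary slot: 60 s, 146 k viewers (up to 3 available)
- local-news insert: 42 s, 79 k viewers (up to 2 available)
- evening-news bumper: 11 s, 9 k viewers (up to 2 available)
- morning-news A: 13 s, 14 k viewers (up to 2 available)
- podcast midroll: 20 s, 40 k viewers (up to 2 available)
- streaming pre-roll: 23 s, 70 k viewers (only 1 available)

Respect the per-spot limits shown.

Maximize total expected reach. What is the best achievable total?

305

Weather segment + streaming pre-roll uses 82 of the 83 s and totals 305.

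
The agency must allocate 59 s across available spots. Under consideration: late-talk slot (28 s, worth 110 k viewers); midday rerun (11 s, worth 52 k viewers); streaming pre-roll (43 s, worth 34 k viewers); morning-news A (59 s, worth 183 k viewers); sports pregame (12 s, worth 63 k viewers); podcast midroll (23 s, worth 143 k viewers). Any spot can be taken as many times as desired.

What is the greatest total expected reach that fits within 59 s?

349

The ratio ordering already packs tightly: sports pregame + 2×podcast midroll, 58 s, 349.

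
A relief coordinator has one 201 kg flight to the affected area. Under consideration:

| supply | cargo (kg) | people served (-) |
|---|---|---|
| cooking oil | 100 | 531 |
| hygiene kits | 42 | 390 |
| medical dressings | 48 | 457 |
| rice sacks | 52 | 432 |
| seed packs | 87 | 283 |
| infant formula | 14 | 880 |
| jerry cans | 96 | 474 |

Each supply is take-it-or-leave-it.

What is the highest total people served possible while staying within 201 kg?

2201

Filling by ratio: hygiene kits + medical dressings + rice sacks + infant formula for 2159, with 45 kg left unused.
The 52 kg tied up in rice sacks is better spent on jerry cans — total rises to 2201 (200 kg).
Runner-up hygiene kits + medical dressings + rice sacks + infant formula tops out at 2159.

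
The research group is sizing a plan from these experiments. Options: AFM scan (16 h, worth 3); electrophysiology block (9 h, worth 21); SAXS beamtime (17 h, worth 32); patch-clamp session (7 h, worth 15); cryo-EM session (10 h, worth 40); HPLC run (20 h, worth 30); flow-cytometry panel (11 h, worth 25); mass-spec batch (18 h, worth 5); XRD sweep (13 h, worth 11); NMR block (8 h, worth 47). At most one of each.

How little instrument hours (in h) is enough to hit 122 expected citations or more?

Need the lightest bundle worth ≥ 122.
electrophysiology block + patch-clamp session + cryo-EM session + NMR block: 123 expected citations at 34 h.
Below 34 h the best achievable stays under 122.

34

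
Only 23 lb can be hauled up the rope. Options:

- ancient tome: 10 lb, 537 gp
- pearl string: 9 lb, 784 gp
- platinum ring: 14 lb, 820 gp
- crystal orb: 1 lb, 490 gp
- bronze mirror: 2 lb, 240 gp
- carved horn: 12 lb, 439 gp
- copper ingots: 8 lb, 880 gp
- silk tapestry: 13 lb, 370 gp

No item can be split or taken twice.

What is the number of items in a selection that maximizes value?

4

Optimal total is 2394.
One optimal bundle: pearl string + crystal orb + bronze mirror + copper ingots (20 lb).
Every optimal selection uses 4 items.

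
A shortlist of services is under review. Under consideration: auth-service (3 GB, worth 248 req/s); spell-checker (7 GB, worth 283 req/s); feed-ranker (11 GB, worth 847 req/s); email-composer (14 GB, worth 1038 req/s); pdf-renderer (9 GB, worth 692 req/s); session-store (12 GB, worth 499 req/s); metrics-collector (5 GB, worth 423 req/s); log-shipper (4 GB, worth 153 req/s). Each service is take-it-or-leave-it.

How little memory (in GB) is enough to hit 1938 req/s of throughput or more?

25

Need the lightest bundle worth ≥ 1938.
Taking feed-ranker + pdf-renderer + metrics-collector gives 1962 (≥ 1938) for 25 GB.
Any bundle with less than 25 GB falls short of 1938.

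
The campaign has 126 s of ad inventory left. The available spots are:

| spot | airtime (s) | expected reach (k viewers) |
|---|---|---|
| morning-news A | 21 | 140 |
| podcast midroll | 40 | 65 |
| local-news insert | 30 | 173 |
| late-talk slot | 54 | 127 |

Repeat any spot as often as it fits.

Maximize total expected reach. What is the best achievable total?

Best packing: 6×morning-news A — 126 s, 840 total.
No other feasible combination exceeds 840.

840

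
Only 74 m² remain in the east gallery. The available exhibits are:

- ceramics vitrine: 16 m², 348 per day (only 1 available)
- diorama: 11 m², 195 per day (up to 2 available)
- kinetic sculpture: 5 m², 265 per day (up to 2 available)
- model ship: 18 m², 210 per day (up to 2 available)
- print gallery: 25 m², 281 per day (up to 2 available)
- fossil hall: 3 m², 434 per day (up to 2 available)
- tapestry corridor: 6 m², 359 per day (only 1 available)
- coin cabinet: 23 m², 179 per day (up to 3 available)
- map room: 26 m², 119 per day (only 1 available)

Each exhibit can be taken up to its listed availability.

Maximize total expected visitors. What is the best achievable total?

2581

Greedy by ratio would take ceramics vitrine + 2×diorama + 2×kinetic sculpture + 2×fossil hall + tapestry corridor: 60 m² used, total 2495.
Replace diorama with print gallery: the trade gains 86 net, giving 2581 at 74 m².
Nothing else within 74 m² beats 2581.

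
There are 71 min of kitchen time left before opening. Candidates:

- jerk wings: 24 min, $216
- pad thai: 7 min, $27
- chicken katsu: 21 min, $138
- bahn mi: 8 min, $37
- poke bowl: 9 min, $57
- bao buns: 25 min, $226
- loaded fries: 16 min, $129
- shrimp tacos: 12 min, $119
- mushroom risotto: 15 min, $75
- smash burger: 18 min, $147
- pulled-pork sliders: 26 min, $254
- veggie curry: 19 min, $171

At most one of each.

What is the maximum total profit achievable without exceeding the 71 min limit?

Greedy by ratio would take bahn mi + bao buns + shrimp tacos + pulled-pork sliders: 71 min used, total 636.
Dropping bahn mi and shrimp tacos frees 20 min; slotting in veggie curry (19 min) lifts the total to 651 at 70 min.
The closest alternative, jerk wings + poke bowl + shrimp tacos + pulled-pork sliders, reaches only 646.

651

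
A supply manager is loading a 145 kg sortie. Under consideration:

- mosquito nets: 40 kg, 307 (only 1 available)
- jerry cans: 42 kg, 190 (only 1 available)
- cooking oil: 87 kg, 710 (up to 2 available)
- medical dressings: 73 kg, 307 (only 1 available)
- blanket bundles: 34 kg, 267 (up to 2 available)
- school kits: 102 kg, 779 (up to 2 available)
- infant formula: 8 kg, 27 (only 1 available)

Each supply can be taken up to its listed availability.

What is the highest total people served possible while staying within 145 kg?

A density-first pass picks cooking oil + blanket bundles + infant formula — 1004 at 129 kg.
But mosquito nets + school kits fits in 142 kg and reaches 1086.
That's the maximum — no swap from here does better than 1086.

1086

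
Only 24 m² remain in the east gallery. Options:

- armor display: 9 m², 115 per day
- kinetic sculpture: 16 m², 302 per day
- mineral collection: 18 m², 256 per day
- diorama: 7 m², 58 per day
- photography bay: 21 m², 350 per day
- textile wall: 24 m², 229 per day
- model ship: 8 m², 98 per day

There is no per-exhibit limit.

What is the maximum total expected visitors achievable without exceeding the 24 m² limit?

400

By expected visitors per m²: kinetic sculpture 18.88, photography bay 16.67, mineral collection 14.22 lead.
Taking kinetic sculpture + model ship: 24 m² used, 400 in expected visitors.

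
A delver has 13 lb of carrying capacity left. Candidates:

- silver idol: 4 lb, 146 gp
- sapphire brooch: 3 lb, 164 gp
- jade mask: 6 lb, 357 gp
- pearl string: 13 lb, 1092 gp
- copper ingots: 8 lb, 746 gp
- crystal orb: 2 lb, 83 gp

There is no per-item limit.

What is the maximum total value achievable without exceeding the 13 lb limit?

1092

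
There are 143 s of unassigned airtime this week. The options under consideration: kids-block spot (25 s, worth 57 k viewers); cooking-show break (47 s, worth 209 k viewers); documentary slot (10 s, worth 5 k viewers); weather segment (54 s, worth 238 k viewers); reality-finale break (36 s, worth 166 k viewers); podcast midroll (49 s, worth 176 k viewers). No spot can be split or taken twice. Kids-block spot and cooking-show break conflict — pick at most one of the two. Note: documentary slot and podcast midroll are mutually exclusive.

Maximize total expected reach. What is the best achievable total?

Best packing: cooking-show break + weather segment + reality-finale break — 137 s, 613 total.
Every other selection either busts 143 s or breaks a pairing rule or fails to beat 613.

613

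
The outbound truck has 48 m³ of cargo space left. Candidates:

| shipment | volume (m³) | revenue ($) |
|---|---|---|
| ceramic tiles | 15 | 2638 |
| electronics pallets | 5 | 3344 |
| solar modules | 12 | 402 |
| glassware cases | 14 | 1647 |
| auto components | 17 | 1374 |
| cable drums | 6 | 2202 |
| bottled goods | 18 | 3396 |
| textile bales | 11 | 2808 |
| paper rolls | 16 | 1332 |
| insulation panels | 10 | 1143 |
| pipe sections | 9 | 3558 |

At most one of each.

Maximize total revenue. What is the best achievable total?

14550

Ceramic tiles + electronics pallets + cable drums + textile bales + pipe sections uses 46 of the 48 m³ and totals 14550.
Next best is electronics pallets + cable drums + bottled goods + insulation panels + pipe sections at 13643 (48 m³) — short by 907.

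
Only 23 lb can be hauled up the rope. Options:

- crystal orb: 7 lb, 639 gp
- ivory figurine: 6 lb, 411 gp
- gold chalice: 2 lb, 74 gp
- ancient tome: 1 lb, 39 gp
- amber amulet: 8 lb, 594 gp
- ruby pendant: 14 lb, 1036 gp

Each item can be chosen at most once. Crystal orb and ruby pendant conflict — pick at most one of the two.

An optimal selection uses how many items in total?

4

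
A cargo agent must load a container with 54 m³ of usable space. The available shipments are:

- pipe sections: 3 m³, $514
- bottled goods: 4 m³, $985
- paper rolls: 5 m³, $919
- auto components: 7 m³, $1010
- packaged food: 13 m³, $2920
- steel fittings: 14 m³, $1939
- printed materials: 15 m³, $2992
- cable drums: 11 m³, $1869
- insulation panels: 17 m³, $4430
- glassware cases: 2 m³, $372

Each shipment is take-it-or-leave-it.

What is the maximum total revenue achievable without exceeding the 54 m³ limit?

12246

Taking the top-ratio shipments first gives pipe sections + bottled goods + packaged food + printed materials + insulation panels + glassware cases for 12213 (54 m³).
Replace pipe sections and glassware cases with paper rolls: the trade gains 33 net, giving 12246 at 54 m³.
Next best is pipe sections + bottled goods + packaged food + printed materials + insulation panels + glassware cases at 12213 (54 m³) — short by 33.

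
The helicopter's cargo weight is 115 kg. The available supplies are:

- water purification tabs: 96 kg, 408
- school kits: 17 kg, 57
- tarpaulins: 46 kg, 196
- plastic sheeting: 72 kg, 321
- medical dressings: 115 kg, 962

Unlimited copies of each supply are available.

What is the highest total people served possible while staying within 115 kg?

962

Best packing: medical dressings — 115 kg, 962 total.
Nothing else within 115 kg beats 962.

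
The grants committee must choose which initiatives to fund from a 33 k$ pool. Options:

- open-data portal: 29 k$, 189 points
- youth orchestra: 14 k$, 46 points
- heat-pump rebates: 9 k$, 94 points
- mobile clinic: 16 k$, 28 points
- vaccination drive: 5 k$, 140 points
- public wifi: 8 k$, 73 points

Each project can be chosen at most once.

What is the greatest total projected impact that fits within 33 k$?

307

Heat-pump rebates + vaccination drive + public wifi uses 22 of the 33 k$ and totals 307.
Runner-up youth orchestra + heat-pump rebates + vaccination drive tops out at 280.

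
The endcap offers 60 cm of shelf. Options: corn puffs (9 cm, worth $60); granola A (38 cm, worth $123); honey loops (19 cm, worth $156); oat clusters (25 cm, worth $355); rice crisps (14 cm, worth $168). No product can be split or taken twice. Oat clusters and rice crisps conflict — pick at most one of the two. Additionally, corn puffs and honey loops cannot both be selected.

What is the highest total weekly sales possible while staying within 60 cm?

511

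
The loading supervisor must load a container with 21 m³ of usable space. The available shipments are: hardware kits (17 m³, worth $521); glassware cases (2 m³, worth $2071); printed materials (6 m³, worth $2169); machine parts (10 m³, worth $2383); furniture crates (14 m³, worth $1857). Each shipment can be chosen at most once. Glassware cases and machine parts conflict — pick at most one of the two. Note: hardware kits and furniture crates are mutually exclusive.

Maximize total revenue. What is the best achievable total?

4552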